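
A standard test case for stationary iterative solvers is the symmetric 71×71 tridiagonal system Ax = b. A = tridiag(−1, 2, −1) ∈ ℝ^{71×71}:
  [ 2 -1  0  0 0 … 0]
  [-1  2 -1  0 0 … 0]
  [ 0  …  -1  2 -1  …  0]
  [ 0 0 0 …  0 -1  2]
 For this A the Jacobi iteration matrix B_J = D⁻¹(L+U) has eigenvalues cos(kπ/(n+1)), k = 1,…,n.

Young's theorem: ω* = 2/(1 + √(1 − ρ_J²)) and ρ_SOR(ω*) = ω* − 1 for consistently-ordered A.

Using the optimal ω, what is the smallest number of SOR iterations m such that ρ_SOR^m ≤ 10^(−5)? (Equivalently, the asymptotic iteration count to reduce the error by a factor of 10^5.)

m = 132

[ρ_J] n=71: ρ(B_J) = cos(π/(n+1)) = cos(π/72) = 0.9990482.
√(1−ρ_J²) = |sin(π/72)| = 0.0436194
ω* = 2/(1+0.0436194) = 1.9164075
ρ(B_{ω*}) = ω*−1 = 0.9164075
ρ_SOR^m ≤ 10^(−5) ⇔ m ≥ 5·ln10/(−ln 0.9164075) = 11.5129/0.0872941 = 131.886; m = ⌈131.886⌉ = 132.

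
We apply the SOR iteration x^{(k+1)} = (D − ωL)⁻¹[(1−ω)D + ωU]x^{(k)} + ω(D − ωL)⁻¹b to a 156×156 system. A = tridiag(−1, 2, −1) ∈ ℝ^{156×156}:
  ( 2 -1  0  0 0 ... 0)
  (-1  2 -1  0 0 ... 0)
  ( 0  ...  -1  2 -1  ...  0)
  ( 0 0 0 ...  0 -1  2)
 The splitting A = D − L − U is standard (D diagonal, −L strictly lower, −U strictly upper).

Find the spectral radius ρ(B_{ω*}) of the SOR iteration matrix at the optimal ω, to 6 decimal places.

spectrum of D⁻¹(L+U) = {cos(kπ/157) : 1≤k≤156}; ρ_J = cos(π/157) = 0.999800.
√(1 − cos²(π/157)) = sin(π/157) ≈ 0.0200088.
So ω* = 2/1.0200088 = 1.960767 (Young).
Hence ρ(B_{ω*}) = 1.960767 − 1 = 0.960767.

ρ_SOR = 0.960767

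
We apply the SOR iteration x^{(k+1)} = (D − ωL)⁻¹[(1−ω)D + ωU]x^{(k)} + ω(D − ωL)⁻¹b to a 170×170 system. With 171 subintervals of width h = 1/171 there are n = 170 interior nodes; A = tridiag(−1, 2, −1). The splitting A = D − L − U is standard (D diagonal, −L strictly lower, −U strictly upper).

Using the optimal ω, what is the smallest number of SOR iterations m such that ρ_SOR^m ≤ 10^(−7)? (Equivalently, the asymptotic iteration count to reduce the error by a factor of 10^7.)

m = 439

With n=170, ρ(Jacobi) = cos(π/171) = 0.9998312.
√(1 − cos²(π/171)) = sin(π/171) ≈ 0.0183709.
Young: ω* = 2/(1+√(1−ρ_J²)) = 2/(1+0.0183709) = 2/1.0183709 = 1.9639210.
At ω = 1.9639210 every |λ(B_ω)| = ω−1, so ρ_SOR = 0.9639210.
m ≥ 7·ln10 / (−ln 0.9639210) = 438.637; smallest integer m = 439.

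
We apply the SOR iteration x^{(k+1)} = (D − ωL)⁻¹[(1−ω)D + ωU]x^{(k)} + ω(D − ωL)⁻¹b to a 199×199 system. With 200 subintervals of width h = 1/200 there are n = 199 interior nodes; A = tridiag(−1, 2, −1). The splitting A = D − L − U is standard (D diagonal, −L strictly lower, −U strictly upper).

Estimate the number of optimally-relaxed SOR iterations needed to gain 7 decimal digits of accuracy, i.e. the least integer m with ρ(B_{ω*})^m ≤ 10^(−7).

B_J for the 199×199 system has eigenvalues cos(kπ/200); ρ_J = cos(π/200) = 0.9998766.
√(1−ρ_J²) = |sin(π/200)| = 0.0157073
[ω*] 2 ÷ (1 + 0.0157073) = 2 ÷ 1.0157073 = 1.9690712.
and ρ(B_{ω*}) = 1.9690712 − 1 = 0.9690712.
(0.9690712)^m ≤ 10^{−7}  ⇒  m·ln(0.9690712) ≤ −7·ln10  ⇒  m ≥ 513.034  ⇒  m = 514

m = 514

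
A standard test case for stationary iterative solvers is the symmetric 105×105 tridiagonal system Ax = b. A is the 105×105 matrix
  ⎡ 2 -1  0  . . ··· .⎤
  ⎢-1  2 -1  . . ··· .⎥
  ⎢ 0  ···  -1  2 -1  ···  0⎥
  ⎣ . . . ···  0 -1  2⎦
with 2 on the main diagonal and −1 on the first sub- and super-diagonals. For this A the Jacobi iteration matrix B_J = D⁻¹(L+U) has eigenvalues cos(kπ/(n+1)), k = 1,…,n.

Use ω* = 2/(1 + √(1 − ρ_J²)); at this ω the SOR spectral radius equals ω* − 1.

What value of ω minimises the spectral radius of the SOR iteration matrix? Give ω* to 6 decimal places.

ρ_J = max_k |cos(kπ/106)| = cos(π/106) = 0.999561
1 − cos²(π/106) = sin²(π/106) ⇒ √(1−ρ_J²) = sin(π/106) = 0.0296333.
Then 2/(1+√(1−ρ_J²)) = 2/(1+0.0296333); ω* = 2/1.0296333 = 1.942439.
[ρ_SOR] ω* − 1 = 0.942439.

ω* = 1.942439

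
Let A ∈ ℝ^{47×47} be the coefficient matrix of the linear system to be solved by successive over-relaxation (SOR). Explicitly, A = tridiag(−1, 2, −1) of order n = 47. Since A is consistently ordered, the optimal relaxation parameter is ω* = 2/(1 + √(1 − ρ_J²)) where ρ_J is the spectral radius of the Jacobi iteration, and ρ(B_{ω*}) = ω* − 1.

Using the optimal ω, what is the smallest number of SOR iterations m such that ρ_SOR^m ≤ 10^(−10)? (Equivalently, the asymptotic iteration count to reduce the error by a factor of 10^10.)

m = 176

[ρ_J] n=47: ρ(B_J) = cos(π/(n+1)) = cos(π/48) = 0.9978589.
1 − cos²(π/48) = sin²(π/48) ⇒ √(1−ρ_J²) = sin(π/48) = 0.0654031.
[ω*] 2 ÷ (1 + 0.0654031) = 2 ÷ 1.0654031 = 1.8772237.
ρ(B_{ω*}) = ω*−1 = 0.8772237
m ≥ 10·ln10 / (−ln 0.8772237) = 175.780; smallest integer m = 176.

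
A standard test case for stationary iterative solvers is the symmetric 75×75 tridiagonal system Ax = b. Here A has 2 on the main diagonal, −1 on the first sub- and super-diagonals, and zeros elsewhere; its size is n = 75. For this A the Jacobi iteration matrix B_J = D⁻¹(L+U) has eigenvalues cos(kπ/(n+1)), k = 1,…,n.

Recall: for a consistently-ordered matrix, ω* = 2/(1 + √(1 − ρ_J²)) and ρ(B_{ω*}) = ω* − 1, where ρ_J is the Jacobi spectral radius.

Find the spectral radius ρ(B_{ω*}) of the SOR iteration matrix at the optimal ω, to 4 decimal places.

ρ_SOR = 0.9206

n=75: λ(B_J) = 1 − λ(A)/2 = cos(kπ/76); k=1 gives ρ_J = 0.9991.
1 − cos²(π/76) = sin²(π/76) ⇒ √(1−ρ_J²) = sin(π/76) = 0.04132.
Then 2/(1+√(1−ρ_J²)) = 2/(1+0.04132); ω* = 2/1.04132 = 1.9206.
and ρ(B_{ω*}) = 1.9206 − 1 = 0.9206.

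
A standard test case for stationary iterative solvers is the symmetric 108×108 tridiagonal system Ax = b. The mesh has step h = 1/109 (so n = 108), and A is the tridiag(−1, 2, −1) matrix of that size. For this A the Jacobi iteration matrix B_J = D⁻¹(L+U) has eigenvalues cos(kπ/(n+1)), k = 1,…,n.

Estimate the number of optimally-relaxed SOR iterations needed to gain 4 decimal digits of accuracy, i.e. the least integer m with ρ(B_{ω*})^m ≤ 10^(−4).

B_J for the 108×108 system has eigenvalues cos(kπ/109); ρ_J = cos(π/109) = 0.9995847.
√(1 − cos²(π/109)) = sin(π/109) ≈ 0.0288180.
ω* = 2/(1 + 0.0288180) = 2/1.0288180 = 1.9439784.
ρ_SOR = ω* − 1 ≈ 0.9439784.
(0.9439784)^m ≤ 10^{−4}  ⇒  m·ln(0.9439784) ≤ −4·ln10  ⇒  m ≥ 159.758  ⇒  m = 160

m = 160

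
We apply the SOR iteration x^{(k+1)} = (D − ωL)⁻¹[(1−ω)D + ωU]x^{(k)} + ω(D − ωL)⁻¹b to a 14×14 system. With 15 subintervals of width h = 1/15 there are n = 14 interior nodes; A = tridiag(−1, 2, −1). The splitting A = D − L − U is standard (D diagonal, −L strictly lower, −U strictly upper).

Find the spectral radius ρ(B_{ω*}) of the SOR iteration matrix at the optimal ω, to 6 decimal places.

ρ_SOR = 0.655750

½·tridiag(1,0,1) at n=14: λ_k = cos(kπ/15); max |λ| at k=1 ⇒ ρ_J = cos(π/15) ≈ 0.978148.
√(1−ρ_J²) = |sin(π/15)| = 0.2079117
Young: ω* = 2/(1+√(1−ρ_J²)) = 2/(1+0.2079117) = 2/1.2079117 = 1.655750.
ρ_SOR = ω* − 1 = 1.655750 − 1 = 0.655750.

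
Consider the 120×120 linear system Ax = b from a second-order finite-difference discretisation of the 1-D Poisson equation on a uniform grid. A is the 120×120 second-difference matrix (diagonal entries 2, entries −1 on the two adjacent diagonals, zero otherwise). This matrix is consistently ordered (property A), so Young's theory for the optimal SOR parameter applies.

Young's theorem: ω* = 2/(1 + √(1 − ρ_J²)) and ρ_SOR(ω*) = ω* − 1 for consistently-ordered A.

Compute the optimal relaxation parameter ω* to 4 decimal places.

[ρ_J] n=120: ρ(B_J) = cos(π/(n+1)) = cos(π/121) = 0.9997.
√(1 − cos²(π/121)) = sin(π/121) ≈ 0.02596.
So ω* = 2/1.02596 = 1.9494 (Young).
Hence ρ(B_{ω*}) = 1.9494 − 1 = 0.9494.

ω* = 1.9494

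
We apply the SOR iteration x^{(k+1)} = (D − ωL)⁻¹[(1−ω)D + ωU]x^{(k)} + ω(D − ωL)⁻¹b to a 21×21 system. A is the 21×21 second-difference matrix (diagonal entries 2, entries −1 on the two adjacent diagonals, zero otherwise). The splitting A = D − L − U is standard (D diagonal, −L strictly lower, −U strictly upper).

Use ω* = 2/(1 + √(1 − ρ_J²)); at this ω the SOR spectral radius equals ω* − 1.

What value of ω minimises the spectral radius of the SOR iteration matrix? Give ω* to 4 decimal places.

ρ_J = max_k |cos(kπ/22)| = cos(π/22) = 0.9898
root = sin(π/22) = 0.14231  (since 1−cos² = sin²).
ω* = 2/(1 + 0.14231) = 2/1.14231 = 1.7508.
[ρ_SOR] ω* − 1 = 0.7508.

ω* = 1.7508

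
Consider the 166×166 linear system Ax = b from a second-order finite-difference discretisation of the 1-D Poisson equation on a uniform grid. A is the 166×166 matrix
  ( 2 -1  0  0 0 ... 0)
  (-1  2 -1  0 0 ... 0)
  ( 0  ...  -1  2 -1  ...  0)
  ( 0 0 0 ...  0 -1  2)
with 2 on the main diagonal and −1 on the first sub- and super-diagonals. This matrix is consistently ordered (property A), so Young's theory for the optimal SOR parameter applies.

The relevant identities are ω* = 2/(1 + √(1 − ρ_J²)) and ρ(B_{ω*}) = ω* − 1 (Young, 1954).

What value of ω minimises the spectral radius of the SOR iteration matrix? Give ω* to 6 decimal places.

ω* = 1.963073

ρ_J = max_k |cos(kπ/167)| = cos(π/167) = 0.999823
√(1 − cos²(π/167)) = sin(π/167) ≈ 0.0188108.
Then 2/(1+√(1−ρ_J²)) = 2/(1+0.0188108); ω* = 2/1.0188108 = 1.963073.
and ρ(B_{ω*}) = 1.963073 − 1 = 0.963073.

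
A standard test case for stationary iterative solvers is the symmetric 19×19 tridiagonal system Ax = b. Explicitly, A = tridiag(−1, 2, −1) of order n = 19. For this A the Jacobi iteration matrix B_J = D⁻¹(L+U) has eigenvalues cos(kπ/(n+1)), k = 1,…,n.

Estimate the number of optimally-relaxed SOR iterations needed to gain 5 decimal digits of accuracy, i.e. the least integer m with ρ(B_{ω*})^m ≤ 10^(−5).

n=19: λ(B_J) = 1 − λ(A)/2 = cos(kπ/20); k=1 gives ρ_J = 0.9876883.
1 − cos²(π/20) = sin²(π/20) ⇒ √(1−ρ_J²) = sin(π/20) = 0.1564345.
ω* = 2/(1+0.1564345) = 1.7294538
ρ_SOR = ω* − 1 = 1.7294538 − 1 = 0.7294538.
ρ_SOR^m ≤ 10^(−5) ⇔ m ≥ 5·ln10/(−ln 0.7294538) = 11.5129/0.315459 = 36.496; m = ⌈36.496⌉ = 37.

m = 37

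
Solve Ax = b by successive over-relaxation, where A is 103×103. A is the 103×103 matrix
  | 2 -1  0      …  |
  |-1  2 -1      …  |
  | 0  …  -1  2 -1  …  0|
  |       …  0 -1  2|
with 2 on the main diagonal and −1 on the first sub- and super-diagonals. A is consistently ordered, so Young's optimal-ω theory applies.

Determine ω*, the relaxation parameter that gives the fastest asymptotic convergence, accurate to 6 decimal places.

½·tridiag(1,0,1) at n=103: λ_k = cos(kπ/104); max |λ| at k=1 ⇒ ρ_J = cos(π/104) ≈ 0.999544.
√(1−ρ_J²) simplifies to sin(π/104) = 0.0302030.
Then 2/(1+√(1−ρ_J²)) = 2/(1+0.0302030); ω* = 2/1.0302030 = 1.941365.
and ρ(B_{ω*}) = 1.941365 − 1 = 0.941365.

ω* = 1.941365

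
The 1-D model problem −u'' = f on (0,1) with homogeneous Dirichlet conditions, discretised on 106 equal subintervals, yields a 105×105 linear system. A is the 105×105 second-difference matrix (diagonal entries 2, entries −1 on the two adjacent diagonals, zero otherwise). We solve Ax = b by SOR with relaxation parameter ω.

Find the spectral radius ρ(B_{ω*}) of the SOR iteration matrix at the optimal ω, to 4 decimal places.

½·tridiag(1,0,1) at n=105: λ_k = cos(kπ/106); max |λ| at k=1 ⇒ ρ_J = cos(π/106) ≈ 0.9996.
√(1 − cos²(π/106)) = sin(π/106) ≈ 0.02963.
ω* = 2/(1 + 0.02963) = 2/1.02963 = 1.9424.
At ω = 1.9424 every |λ(B_ω)| = ω−1, so ρ_SOR = 0.9424.

ρ_SOR = 0.9424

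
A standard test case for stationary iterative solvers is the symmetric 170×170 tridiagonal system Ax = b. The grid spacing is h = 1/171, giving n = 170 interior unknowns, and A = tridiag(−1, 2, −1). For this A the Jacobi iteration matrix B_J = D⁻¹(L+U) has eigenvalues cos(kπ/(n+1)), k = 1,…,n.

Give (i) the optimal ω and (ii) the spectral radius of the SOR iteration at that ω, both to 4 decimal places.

ρ_J = max_k |cos(kπ/171)| = cos(π/171) = 0.9998
√(1−ρ_J²) simplifies to sin(π/171) = 0.01837.
ω* = 2 / (1 + 0.01837) = 2 / 1.01837 ≈ 1.9639.
ρ_SOR = ω* − 1 = 1.9639 − 1 = 0.9639.

ω* = 1.9639, ρ_SOR = 0.9639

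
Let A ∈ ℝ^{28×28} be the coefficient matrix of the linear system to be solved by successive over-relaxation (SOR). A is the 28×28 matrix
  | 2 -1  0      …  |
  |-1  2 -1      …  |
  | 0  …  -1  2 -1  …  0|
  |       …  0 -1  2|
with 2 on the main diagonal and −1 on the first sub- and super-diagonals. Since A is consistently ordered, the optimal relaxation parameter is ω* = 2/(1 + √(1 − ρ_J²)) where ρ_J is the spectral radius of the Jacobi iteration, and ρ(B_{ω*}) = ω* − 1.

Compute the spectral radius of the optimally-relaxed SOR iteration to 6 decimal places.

ρ_SOR = 0.804860

With n=28, ρ(Jacobi) = cos(π/29) = 0.994138.
root = sin(π/29) = 0.1081190  (since 1−cos² = sin²).
Then 2/(1+√(1−ρ_J²)) = 2/(1+0.1081190); ω* = 2/1.1081190 = 1.804860.
ρ(B_{ω*}) = ω*−1 = 0.804860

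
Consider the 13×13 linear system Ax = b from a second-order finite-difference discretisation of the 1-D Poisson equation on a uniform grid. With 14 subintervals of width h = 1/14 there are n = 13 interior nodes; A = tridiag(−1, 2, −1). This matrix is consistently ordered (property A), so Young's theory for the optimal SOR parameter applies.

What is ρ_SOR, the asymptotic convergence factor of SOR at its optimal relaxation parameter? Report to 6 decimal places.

n=13: λ(B_J) = 1 − λ(A)/2 = cos(kπ/14); k=1 gives ρ_J = 0.974928.
√(1 − cos²(π/14)) = sin(π/14) ≈ 0.2225209.
ω* = 2/(1+0.2225209) = 1.635964
[ρ_SOR] ω* − 1 = 0.635964.

ρ_SOR = 0.635964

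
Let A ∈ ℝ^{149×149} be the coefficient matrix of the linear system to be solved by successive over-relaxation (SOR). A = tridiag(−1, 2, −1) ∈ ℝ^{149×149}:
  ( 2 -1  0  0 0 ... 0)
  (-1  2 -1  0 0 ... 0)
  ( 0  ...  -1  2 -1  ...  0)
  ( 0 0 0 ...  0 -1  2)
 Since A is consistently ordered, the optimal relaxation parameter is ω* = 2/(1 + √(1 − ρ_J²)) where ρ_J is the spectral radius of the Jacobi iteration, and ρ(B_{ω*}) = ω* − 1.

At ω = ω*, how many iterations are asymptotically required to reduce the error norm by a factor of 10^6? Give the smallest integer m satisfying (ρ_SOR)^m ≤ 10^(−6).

[ρ_J] n=149: ρ(B_J) = cos(π/(n+1)) = cos(π/150) = 0.9997807.
1 − cos²(π/150) = sin²(π/150) ⇒ √(1−ρ_J²) = sin(π/150) = 0.0209424.
So ω* = 2/1.0209424 = 1.9589744 (Young).
ρ_SOR = ω* − 1 ≈ 0.9589744.
(0.9589744)^m ≤ 10^{−6}  ⇒  m·ln(0.9589744) ≤ −6·ln10  ⇒  m ≥ 329.797  ⇒  m = 330

m = 330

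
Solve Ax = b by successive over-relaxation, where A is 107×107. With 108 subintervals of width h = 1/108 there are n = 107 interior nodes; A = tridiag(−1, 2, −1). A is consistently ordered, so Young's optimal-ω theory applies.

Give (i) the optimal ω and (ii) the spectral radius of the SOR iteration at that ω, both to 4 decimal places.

ω* = 1.9435, ρ_SOR = 0.9435

½·tridiag(1,0,1) at n=107: λ_k = cos(kπ/108); max |λ| at k=1 ⇒ ρ_J = cos(π/108) ≈ 0.9996.
root = sin(π/108) = 0.02908  (since 1−cos² = sin²).
Then 2/(1+√(1−ρ_J²)) = 2/(1+0.02908); ω* = 2/1.02908 = 1.9435.
ρ_SOR = ω* − 1 ≈ 0.9435.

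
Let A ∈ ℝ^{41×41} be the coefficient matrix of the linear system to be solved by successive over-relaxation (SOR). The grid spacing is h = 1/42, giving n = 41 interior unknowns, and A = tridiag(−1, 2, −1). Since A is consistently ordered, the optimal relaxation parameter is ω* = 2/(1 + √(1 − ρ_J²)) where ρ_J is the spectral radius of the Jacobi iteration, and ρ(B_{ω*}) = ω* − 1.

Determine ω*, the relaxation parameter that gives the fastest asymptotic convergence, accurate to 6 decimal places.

ρ_J = max_k |cos(kπ/42)| = cos(π/42) = 0.997204
√(1−ρ_J²) simplifies to sin(π/42) = 0.0747301.
[ω*] 2 ÷ (1 + 0.0747301) = 2 ÷ 1.0747301 = 1.860932.
At ω = 1.860932 every |λ(B_ω)| = ω−1, so ρ_SOR = 0.860932.

ω* = 1.860932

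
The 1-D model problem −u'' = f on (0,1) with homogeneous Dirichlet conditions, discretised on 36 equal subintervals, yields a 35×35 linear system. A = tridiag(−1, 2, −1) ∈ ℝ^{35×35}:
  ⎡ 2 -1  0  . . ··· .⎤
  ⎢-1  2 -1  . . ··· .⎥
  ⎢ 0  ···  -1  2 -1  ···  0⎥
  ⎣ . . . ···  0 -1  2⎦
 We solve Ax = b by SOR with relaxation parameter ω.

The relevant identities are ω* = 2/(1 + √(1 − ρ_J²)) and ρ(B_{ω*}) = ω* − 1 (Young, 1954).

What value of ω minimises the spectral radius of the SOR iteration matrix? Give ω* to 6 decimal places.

ω* = 1.839663

spectrum of D⁻¹(L+U) = {cos(kπ/36) : 1≤k≤35}; ρ_J = cos(π/36) = 0.996195.
root = sin(π/36) = 0.0871557  (since 1−cos² = sin²).
Young: ω* = 2/(1+√(1−ρ_J²)) = 2/(1+0.0871557) = 2/1.0871557 = 1.839663.
ρ(B_{ω*}) = ω*−1 = 0.839663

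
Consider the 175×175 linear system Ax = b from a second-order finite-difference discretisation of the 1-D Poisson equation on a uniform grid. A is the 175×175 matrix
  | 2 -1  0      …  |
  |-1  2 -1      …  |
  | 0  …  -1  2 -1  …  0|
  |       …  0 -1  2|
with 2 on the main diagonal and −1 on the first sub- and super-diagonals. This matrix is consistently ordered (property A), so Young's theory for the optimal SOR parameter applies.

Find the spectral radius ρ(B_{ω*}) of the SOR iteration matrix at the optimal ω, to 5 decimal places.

ρ_J = max_k |cos(kπ/176)| = cos(π/176) = 0.99984
√(1−ρ_J²) simplifies to sin(π/176) = 0.017849.
[ω*] 2 ÷ (1 + 0.017849) = 2 ÷ 1.017849 = 1.96493.
At ω = 1.96493 every |λ(B_ω)| = ω−1, so ρ_SOR = 0.96493.

ρ_SOR = 0.96493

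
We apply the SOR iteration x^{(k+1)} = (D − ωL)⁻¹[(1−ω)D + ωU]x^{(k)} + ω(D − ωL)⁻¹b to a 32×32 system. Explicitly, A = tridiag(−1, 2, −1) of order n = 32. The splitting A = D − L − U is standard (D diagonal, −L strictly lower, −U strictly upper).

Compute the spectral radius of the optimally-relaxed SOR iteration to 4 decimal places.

ρ_SOR = 0.8264

[ρ_J] n=32: ρ(B_J) = cos(π/(n+1)) = cos(π/33) = 0.9955.
√(1−ρ_J²) simplifies to sin(π/33) = 0.09506.
[ω*] 2 ÷ (1 + 0.09506) = 2 ÷ 1.09506 = 1.8264.
Hence ρ(B_{ω*}) = 1.8264 − 1 = 0.8264.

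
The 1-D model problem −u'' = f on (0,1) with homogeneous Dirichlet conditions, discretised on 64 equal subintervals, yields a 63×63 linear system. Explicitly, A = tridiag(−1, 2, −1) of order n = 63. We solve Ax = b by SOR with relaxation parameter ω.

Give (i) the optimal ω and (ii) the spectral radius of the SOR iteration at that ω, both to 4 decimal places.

ω* = 1.9065, ρ_SOR = 0.9065

ρ_J = max_k |cos(kπ/64)| = cos(π/64) = 0.9988
√(1 − cos²(π/64)) = sin(π/64) ≈ 0.04907.
So ω* = 2/1.04907 = 1.9065 (Young).
Hence ρ(B_{ω*}) = 1.9065 − 1 = 0.9065.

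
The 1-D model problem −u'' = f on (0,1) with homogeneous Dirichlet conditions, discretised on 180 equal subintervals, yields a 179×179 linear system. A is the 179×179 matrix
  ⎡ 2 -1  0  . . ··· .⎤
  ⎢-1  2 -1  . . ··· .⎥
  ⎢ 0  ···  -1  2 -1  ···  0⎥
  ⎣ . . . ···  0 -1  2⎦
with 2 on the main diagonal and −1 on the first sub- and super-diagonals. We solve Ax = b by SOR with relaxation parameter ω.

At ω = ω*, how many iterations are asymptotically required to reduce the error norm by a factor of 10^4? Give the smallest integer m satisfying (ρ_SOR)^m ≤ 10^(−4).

n=179: λ(B_J) = 1 − λ(A)/2 = cos(kπ/180); k=1 gives ρ_J = 0.9998477.
root = sin(π/180) = 0.0174524  (since 1−cos² = sin²).
ω* = 2/(1+0.0174524) = 1.9656939
ρ_SOR = ω* − 1 = 1.9656939 − 1 = 0.9656939.
4·ln10 = 9.21034; −ln(0.9656939) = 0.0349084; m = ⌈9.21034/0.0349084⌉ = ⌈263.843⌉ = 264.

m = 264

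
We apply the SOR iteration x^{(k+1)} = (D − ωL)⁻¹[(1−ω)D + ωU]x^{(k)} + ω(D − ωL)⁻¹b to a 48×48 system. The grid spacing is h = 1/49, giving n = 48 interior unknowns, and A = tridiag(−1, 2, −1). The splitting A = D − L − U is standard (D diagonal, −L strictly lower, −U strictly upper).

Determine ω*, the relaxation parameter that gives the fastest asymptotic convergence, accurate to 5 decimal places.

B_J for the 48×48 system has eigenvalues cos(kπ/49); ρ_J = cos(π/49) = 0.99795.
√(1−ρ_J²) simplifies to sin(π/49) = 0.064070.
So ω* = 2/1.064070 = 1.87958 (Young).
At ω = 1.87958 every |λ(B_ω)| = ω−1, so ρ_SOR = 0.87958.

ω* = 1.87958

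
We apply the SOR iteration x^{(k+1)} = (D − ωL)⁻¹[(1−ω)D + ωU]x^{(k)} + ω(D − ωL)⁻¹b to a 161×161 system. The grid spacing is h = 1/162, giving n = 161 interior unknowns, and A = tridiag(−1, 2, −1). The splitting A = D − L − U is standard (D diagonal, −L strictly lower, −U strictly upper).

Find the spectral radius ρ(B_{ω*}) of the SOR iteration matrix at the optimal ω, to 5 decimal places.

½·tridiag(1,0,1) at n=161: λ_k = cos(kπ/162); max |λ| at k=1 ⇒ ρ_J = cos(π/162) ≈ 0.99981.
√(1 − cos²(π/162)) = sin(π/162) ≈ 0.019391.
So ω* = 2/1.019391 = 1.96196 (Young).
[ρ_SOR] ω* − 1 = 0.96196.

ρ_SOR = 0.96196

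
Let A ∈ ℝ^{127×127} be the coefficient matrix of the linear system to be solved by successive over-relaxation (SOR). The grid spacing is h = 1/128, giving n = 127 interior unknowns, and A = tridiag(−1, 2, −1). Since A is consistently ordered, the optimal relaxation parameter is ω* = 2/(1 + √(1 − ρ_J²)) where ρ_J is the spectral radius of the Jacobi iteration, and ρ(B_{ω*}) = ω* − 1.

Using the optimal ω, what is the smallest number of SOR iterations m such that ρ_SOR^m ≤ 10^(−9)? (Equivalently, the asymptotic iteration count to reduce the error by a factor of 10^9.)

m = 423

[ρ_J] n=127: ρ(B_J) = cos(π/(n+1)) = cos(π/128) = 0.9996988.
√(1−ρ_J²) = |sin(π/128)| = 0.0245412
So ω* = 2/1.0245412 = 1.9520933 (Young).
ρ_SOR = ω* − 1 ≈ 0.9520933.
ρ_SOR^m ≤ 10^(−9) ⇔ m ≥ 9·ln10/(−ln 0.9520933) = 20.7233/0.0490922 = 422.130; m = ⌈422.130⌉ = 423.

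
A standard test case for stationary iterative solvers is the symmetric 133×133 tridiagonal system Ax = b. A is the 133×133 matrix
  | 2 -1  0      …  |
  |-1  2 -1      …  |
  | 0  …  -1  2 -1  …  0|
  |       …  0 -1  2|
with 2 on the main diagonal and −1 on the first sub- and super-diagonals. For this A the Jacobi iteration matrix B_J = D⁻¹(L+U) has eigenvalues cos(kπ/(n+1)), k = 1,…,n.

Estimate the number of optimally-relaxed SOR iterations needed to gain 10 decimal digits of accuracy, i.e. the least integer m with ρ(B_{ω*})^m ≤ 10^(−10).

½·tridiag(1,0,1) at n=133: λ_k = cos(kπ/134); max |λ| at k=1 ⇒ ρ_J = cos(π/134) ≈ 0.9997252.
√(1 − cos²(π/134)) = sin(π/134) ≈ 0.0234426.
Young: ω* = 2/(1+√(1−ρ_J²)) = 2/(1+0.0234426) = 2/1.0234426 = 1.9541887.
ρ_SOR = ω* − 1 ≈ 0.9541887.
m ≥ 10·ln10 / (−ln 0.9541887) = 491.022; smallest integer m = 492.

m = 492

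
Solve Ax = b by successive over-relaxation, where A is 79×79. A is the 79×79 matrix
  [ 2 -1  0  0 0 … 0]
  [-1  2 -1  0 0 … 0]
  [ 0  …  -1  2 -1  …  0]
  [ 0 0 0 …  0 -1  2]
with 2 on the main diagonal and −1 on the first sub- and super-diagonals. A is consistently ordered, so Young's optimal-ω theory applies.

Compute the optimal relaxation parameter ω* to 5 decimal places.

½·tridiag(1,0,1) at n=79: λ_k = cos(kπ/80); max |λ| at k=1 ⇒ ρ_J = cos(π/80) ≈ 0.99923.
1 − cos²(π/80) = sin²(π/80) ⇒ √(1−ρ_J²) = sin(π/80) = 0.039260.
Then 2/(1+√(1−ρ_J²)) = 2/(1+0.039260); ω* = 2/1.039260 = 1.92445.
At ω = 1.92445 every |λ(B_ω)| = ω−1, so ρ_SOR = 0.92445.

ω* = 1.92445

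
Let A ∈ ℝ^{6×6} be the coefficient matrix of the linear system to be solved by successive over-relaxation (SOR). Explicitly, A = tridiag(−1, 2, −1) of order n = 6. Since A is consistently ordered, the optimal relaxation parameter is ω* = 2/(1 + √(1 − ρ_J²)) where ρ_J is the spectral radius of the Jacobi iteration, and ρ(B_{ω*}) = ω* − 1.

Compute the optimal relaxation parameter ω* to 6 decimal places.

ω* = 1.394813

spectrum of D⁻¹(L+U) = {cos(kπ/7) : 1≤k≤6}; ρ_J = cos(π/7) = 0.900969.
√(1−ρ_J²) simplifies to sin(π/7) = 0.4338837.
Then 2/(1+√(1−ρ_J²)) = 2/(1+0.4338837); ω* = 2/1.4338837 = 1.394813.
Hence ρ(B_{ω*}) = 1.394813 − 1 = 0.394813.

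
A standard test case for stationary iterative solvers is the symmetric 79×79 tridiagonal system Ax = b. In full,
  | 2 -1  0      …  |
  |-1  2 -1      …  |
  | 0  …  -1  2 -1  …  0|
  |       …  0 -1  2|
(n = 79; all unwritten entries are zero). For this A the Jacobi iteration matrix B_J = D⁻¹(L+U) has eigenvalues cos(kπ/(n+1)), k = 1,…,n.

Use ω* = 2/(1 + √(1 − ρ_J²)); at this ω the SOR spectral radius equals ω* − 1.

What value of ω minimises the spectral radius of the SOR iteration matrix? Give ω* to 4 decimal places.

B_J for the 79×79 system has eigenvalues cos(kπ/80); ρ_J = cos(π/80) = 0.9992.
1 − cos²(π/80) = sin²(π/80) ⇒ √(1−ρ_J²) = sin(π/80) = 0.03926.
ω* = 2 / (1 + 0.03926) = 2 / 1.03926 ≈ 1.9244.
ρ_SOR = ω* − 1 ≈ 0.9244.

ω* = 1.9244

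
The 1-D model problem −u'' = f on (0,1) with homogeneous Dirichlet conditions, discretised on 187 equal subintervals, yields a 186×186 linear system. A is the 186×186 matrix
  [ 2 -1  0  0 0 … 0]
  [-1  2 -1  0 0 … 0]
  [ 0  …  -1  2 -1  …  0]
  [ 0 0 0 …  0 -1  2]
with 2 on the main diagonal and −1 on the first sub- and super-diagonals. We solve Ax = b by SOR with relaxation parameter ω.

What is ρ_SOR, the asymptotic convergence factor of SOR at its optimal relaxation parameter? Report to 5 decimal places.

B_J for the 186×186 system has eigenvalues cos(kπ/187); ρ_J = cos(π/187) = 0.99986.
√(1−ρ_J²) = |sin(π/187)| = 0.016799
[ω*] 2 ÷ (1 + 0.016799) = 2 ÷ 1.016799 = 1.96696.
ρ_SOR = ω* − 1 ≈ 0.96696.

ρ_SOR = 0.96696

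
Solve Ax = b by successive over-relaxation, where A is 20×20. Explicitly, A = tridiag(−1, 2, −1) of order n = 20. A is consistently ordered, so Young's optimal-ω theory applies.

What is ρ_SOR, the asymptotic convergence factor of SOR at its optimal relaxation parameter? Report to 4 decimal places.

½·tridiag(1,0,1) at n=20: λ_k = cos(kπ/21); max |λ| at k=1 ⇒ ρ_J = cos(π/21) ≈ 0.9888.
√(1−ρ_J²) = |sin(π/21)| = 0.14904
[ω*] 2 ÷ (1 + 0.14904) = 2 ÷ 1.14904 = 1.7406.
At ω = 1.7406 every |λ(B_ω)| = ω−1, so ρ_SOR = 0.7406.

ρ_SOR = 0.7406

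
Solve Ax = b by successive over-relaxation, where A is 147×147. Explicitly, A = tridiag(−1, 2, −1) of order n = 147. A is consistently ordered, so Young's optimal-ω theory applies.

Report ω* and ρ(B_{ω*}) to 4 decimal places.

[ρ_J] n=147: ρ(B_J) = cos(π/(n+1)) = cos(π/148) = 0.9998.
root = sin(π/148) = 0.02123  (since 1−cos² = sin²).
ω* = 2/(1 + 0.02123) = 2/1.02123 = 1.9584.
Hence ρ(B_{ω*}) = 1.9584 − 1 = 0.9584.

ω* = 1.9584, ρ_SOR = 0.9584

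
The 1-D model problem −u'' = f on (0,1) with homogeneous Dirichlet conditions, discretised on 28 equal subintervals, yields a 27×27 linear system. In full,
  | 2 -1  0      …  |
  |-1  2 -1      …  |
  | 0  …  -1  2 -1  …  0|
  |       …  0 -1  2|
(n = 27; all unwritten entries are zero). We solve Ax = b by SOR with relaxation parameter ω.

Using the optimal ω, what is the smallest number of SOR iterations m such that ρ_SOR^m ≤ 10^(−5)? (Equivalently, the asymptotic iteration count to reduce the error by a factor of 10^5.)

m = 52

spectrum of D⁻¹(L+U) = {cos(kπ/28) : 1≤k≤27}; ρ_J = cos(π/28) = 0.9937122.
root = sin(π/28) = 0.1119645  (since 1−cos² = sin²).
Then 2/(1+√(1−ρ_J²)) = 2/(1+0.1119645); ω* = 2/1.1119645 = 1.7986186.
At ω = 1.7986186 every |λ(B_ω)| = ω−1, so ρ_SOR = 0.7986186.
(0.7986186)^m ≤ 10^{−5}  ⇒  m·ln(0.7986186) ≤ −5·ln10  ⇒  m ≥ 51.198  ⇒  m = 52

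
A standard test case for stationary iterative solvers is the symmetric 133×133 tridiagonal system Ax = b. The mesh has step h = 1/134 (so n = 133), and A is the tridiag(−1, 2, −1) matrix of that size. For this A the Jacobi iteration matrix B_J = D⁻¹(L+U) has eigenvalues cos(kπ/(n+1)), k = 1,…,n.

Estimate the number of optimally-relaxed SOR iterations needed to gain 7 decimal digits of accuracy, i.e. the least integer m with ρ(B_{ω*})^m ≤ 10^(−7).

ρ_J = max_k |cos(kπ/134)| = cos(π/134) = 0.9997252
root = sin(π/134) = 0.0234426  (since 1−cos² = sin²).
ω* = 2/(1+0.0234426) = 1.9541887
and ρ(B_{ω*}) = 1.9541887 − 1 = 0.9541887.
For 7 digits: m = 7·ln10 / (−ln 0.9541887) = 16.1181/0.0468938 = 343.715; round up → m = 344.

m = 344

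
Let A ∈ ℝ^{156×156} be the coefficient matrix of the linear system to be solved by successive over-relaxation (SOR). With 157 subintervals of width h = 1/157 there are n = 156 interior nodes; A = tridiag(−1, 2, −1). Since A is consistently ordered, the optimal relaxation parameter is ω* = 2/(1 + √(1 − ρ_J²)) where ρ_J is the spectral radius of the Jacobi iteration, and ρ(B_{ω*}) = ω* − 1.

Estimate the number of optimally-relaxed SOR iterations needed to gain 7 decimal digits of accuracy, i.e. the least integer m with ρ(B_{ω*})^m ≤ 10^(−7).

m = 403

ρ_J = max_k |cos(kπ/157)| = cos(π/157) = 0.9997998
√(1−ρ_J²) = |sin(π/157)| = 0.0200088
ω* = 2/(1+0.0200088) = 1.9607674
ρ(B_{ω*}) = ω*−1 = 0.9607674
7·ln10 = 16.1181; −ln(0.9607674) = 0.0400229; m = ⌈16.1181/0.0400229⌉ = ⌈402.722⌉ = 403.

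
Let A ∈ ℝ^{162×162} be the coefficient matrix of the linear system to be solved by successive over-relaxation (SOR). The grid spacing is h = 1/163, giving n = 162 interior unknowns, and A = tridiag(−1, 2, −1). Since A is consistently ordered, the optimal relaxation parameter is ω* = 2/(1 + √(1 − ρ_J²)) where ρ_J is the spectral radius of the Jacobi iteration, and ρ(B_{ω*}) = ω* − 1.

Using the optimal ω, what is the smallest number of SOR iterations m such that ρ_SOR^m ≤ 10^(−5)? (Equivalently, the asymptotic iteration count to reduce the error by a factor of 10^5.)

m = 299

With n=162, ρ(Jacobi) = cos(π/163) = 0.9998143.
√(1 − cos²(π/163)) = sin(π/163) ≈ 0.0192724.
Young: ω* = 2/(1+√(1−ρ_J²)) = 2/(1+0.0192724) = 2/1.0192724 = 1.9621840.
ρ_SOR = ω* − 1 ≈ 0.9621840.
(0.9621840)^m ≤ 10^{−5}  ⇒  m·ln(0.9621840) ≤ −5·ln10  ⇒  m ≥ 298.652  ⇒  m = 299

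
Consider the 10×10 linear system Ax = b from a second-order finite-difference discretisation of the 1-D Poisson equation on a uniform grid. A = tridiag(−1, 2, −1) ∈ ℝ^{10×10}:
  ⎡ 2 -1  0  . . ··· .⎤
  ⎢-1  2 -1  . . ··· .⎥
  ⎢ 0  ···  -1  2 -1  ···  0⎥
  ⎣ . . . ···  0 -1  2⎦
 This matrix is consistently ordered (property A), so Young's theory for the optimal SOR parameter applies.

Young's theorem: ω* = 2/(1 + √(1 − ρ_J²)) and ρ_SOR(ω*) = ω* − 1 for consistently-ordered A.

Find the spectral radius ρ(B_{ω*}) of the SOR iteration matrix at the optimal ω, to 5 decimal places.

spectrum of D⁻¹(L+U) = {cos(kπ/11) : 1≤k≤10}; ρ_J = cos(π/11) = 0.95949.
√(1−ρ_J²) = |sin(π/11)| = 0.281733
Then 2/(1+√(1−ρ_J²)) = 2/(1+0.281733); ω* = 2/1.281733 = 1.56039.
At ω = 1.56039 every |λ(B_ω)| = ω−1, so ρ_SOR = 0.56039.

ρ_SOR = 0.56039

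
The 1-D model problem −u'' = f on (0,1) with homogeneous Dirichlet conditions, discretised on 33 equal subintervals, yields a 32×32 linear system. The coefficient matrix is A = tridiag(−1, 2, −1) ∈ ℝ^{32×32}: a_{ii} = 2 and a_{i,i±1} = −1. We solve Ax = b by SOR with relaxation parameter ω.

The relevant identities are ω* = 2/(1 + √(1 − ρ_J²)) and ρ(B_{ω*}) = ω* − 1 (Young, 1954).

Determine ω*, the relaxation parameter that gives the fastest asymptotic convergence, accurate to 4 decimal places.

spectrum of D⁻¹(L+U) = {cos(kπ/33) : 1≤k≤32}; ρ_J = cos(π/33) = 0.9955.
√(1−ρ_J²) = |sin(π/33)| = 0.09506
ω* = 2/(1+0.09506) = 1.8264
and ρ(B_{ω*}) = 1.8264 − 1 = 0.8264.

ω* = 1.8264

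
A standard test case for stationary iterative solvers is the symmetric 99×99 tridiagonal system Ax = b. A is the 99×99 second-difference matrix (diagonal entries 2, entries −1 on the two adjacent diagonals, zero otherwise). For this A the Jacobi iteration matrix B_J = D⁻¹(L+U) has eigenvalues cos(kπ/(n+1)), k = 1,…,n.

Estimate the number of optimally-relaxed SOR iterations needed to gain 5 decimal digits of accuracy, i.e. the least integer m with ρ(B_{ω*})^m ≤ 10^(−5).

m = 184

[ρ_J] n=99: ρ(B_J) = cos(π/(n+1)) = cos(π/100) = 0.9995066.
root = sin(π/100) = 0.0314108  (since 1−cos² = sin²).
ω* = 2/(1 + 0.0314108) = 2/1.0314108 = 1.9390916.
Hence ρ(B_{ω*}) = 1.9390916 − 1 = 0.9390916.
For 5 digits: m = 5·ln10 / (−ln 0.9390916) = 11.5129/0.0628423 = 183.203; round up → m = 184.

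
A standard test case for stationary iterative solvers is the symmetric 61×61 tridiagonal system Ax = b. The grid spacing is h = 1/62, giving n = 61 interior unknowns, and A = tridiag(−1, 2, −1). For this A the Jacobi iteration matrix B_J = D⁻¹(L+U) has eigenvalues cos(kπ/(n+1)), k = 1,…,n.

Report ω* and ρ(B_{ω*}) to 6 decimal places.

ω* = 1.903585, ρ_SOR = 0.903585

[ρ_J] n=61: ρ(B_J) = cos(π/(n+1)) = cos(π/62) = 0.998717.
1 − cos²(π/62) = sin²(π/62) ⇒ √(1−ρ_J²) = sin(π/62) = 0.0506492.
ω* = 2/(1 + 0.0506492) = 2/1.0506492 = 1.903585.
Hence ρ(B_{ω*}) = 1.903585 − 1 = 0.903585.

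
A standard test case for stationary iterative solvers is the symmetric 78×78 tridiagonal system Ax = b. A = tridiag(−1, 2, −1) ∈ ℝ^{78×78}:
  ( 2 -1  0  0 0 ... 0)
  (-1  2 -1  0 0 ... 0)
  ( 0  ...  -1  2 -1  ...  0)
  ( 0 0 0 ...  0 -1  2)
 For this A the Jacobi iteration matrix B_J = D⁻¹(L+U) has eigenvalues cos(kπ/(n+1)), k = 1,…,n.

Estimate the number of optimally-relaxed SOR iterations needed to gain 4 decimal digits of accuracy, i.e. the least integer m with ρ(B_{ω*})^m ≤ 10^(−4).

B_J for the 78×78 system has eigenvalues cos(kπ/79); ρ_J = cos(π/79) = 0.9992094.
1 − cos²(π/79) = sin²(π/79) ⇒ √(1−ρ_J²) = sin(π/79) = 0.0397565.
Then 2/(1+√(1−ρ_J²)) = 2/(1+0.0397565); ω* = 2/1.0397565 = 1.9235273.
[ρ_SOR] ω* − 1 = 0.9235273.
For 4 digits: m = 4·ln10 / (−ln 0.9235273) = 9.21034/0.0795549 = 115.773; round up → m = 116.

m = 116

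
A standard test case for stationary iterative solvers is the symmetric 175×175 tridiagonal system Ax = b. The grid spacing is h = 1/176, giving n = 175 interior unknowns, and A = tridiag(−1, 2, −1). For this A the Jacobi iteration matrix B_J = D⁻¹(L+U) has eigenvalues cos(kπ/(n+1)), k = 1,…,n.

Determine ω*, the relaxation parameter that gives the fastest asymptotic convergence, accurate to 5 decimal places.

B_J for the 175×175 system has eigenvalues cos(kπ/176); ρ_J = cos(π/176) = 0.99984.
√(1−ρ_J²) = |sin(π/176)| = 0.017849
So ω* = 2/1.017849 = 1.96493 (Young).
and ρ(B_{ω*}) = 1.96493 − 1 = 0.96493.

ω* = 1.96493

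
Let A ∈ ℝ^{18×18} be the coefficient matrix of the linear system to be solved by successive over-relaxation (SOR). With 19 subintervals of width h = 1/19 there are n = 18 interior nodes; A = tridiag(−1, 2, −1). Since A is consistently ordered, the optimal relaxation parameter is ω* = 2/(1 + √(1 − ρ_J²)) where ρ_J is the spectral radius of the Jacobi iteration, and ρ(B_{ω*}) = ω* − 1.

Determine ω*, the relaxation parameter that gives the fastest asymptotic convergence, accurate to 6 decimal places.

ω* = 1.717336

n=18: λ(B_J) = 1 − λ(A)/2 = cos(kπ/19); k=1 gives ρ_J = 0.986361.
√(1−ρ_J²) simplifies to sin(π/19) = 0.1645946.
Then 2/(1+√(1−ρ_J²)) = 2/(1+0.1645946); ω* = 2/1.1645946 = 1.717336.
At ω = 1.717336 every |λ(B_ω)| = ω−1, so ρ_SOR = 0.717336.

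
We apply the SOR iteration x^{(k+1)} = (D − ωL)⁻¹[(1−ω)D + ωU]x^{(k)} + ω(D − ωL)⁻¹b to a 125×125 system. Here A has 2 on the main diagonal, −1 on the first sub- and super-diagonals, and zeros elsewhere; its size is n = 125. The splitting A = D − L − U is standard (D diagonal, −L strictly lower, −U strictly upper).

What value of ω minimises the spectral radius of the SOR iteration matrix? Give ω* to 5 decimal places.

n=125: λ(B_J) = 1 − λ(A)/2 = cos(kπ/126); k=1 gives ρ_J = 0.99969.
1 − cos²(π/126) = sin²(π/126) ⇒ √(1−ρ_J²) = sin(π/126) = 0.024931.
ω* = 2/(1+0.024931) = 1.95135
At ω = 1.95135 every |λ(B_ω)| = ω−1, so ρ_SOR = 0.95135.

ω* = 1.95135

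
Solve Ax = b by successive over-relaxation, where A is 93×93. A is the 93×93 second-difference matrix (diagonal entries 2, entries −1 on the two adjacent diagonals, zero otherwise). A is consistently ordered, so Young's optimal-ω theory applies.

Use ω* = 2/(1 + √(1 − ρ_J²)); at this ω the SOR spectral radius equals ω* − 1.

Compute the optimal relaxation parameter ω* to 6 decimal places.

ω* = 1.935331

spectrum of D⁻¹(L+U) = {cos(kπ/94) : 1≤k≤93}; ρ_J = cos(π/94) = 0.999442.
root = sin(π/94) = 0.0334150  (since 1−cos² = sin²).
[ω*] 2 ÷ (1 + 0.0334150) = 2 ÷ 1.0334150 = 1.935331.
ρ(B_{ω*}) = ω*−1 = 0.935331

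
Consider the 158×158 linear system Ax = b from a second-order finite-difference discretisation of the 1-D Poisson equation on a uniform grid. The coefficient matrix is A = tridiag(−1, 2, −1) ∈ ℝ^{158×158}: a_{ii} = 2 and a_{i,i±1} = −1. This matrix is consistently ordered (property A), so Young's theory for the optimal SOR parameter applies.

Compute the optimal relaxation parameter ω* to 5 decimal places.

½·tridiag(1,0,1) at n=158: λ_k = cos(kπ/159); max |λ| at k=1 ⇒ ρ_J = cos(π/159) ≈ 0.99980.
1 − cos²(π/159) = sin²(π/159) ⇒ √(1−ρ_J²) = sin(π/159) = 0.019757.
Young: ω* = 2/(1+√(1−ρ_J²)) = 2/(1+0.019757) = 2/1.019757 = 1.96125.
ρ_SOR = ω* − 1 ≈ 0.96125.

ω* = 1.96125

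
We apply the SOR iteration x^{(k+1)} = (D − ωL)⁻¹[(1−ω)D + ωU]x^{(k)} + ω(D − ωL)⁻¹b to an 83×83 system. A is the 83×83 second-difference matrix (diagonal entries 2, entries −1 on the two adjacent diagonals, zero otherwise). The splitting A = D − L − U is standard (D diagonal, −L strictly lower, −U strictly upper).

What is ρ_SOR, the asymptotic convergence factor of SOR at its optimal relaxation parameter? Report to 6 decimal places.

[ρ_J] n=83: ρ(B_J) = cos(π/(n+1)) = cos(π/84) = 0.999301.
√(1 − cos²(π/84)) = sin(π/84) ≈ 0.0373912.
ω* = 2 / (1 + 0.0373912) = 2 / 1.0373912 ≈ 1.927913.
[ρ_SOR] ω* − 1 = 0.927913.

ρ_SOR = 0.927913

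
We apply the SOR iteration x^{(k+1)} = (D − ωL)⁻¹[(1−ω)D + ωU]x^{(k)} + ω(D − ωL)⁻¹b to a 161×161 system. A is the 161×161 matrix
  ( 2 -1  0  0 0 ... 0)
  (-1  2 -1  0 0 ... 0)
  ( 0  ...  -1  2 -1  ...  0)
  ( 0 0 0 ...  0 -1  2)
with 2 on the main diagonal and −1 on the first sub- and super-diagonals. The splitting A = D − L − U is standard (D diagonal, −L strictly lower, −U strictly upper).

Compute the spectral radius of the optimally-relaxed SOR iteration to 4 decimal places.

ρ_SOR = 0.9620

[ρ_J] n=161: ρ(B_J) = cos(π/(n+1)) = cos(π/162) = 0.9998.
root = sin(π/162) = 0.01939  (since 1−cos² = sin²).
[ω*] 2 ÷ (1 + 0.01939) = 2 ÷ 1.01939 = 1.9620.
ρ_SOR = ω* − 1 = 1.9620 − 1 = 0.9620.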